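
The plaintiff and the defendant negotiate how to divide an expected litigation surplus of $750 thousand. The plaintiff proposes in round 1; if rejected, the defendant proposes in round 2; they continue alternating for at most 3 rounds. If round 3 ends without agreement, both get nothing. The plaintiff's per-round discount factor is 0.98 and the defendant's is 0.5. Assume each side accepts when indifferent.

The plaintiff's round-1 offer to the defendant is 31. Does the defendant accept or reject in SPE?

Work out the defendant's continuation value if the offer is rejected.
Round 3 (the plaintiff proposes): the defendant will accept anything ≥ 0, so the plaintiff offers 0 and keeps 750.
Round 2 (the defendant proposes): the plaintiff can get 750 next round, worth 0.98 × 750 = 735 now; the defendant offers that and keeps 15.
So by rejecting in round 1, the defendant gets 15 next round, worth 0.5 × 15 = 7.5 now.
Offer 31 ≥ 7.5, so the defendant accepts.

Accept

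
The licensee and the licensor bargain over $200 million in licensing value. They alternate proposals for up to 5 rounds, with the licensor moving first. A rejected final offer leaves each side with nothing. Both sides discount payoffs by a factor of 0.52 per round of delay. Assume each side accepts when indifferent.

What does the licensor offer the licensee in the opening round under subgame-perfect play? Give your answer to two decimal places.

63.42

Round 5 (the licensor proposes): the licensee will accept anything ≥ 0, so the licensor offers 0 and keeps 200.
Round 4 (the licensee proposes): the licensor can get 200 next round, worth 0.52 × 200 = 104 now. The licensee offers 104 and keeps 200 − 104 = 96.
Round 3 (the licensor proposes): the licensee can get 96 next round, worth 0.52 × 96 = 49.92 now. The licensor offers 49.92 and keeps 200 − 49.92 = 150.08.
Round 2 (the licensee proposes): the licensor can get 150.08 next round, worth 0.52 × 150.08 = 78.0416 now. The licensee offers 78.0416 and keeps 200 − 78.0416 = 121.9584.
Round 1 (the licensor proposes): the licensee can get 121.9584 next round, worth 0.52 × 121.9584 = 63.418368 now; the licensor offers that and keeps 136.581632.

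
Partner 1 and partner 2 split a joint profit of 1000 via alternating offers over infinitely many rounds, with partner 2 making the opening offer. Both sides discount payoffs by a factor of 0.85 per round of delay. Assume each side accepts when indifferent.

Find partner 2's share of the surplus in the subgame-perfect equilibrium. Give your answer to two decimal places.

540.54

When partner 2 proposes, partner 1 accepts any offer worth at least 0.85 times what partner 1 would get by proposing next round; and vice versa.
This gives x = 1000 − 0.85y and y = 1000 − 0.85x, where x and y are each side's share when it proposes.
Hence (1 − 0.85·0.85)x = 1000(1 − 0.85), i.e. 0.2775·x = 150.
x ≈ 540.5405; partner 1's share is 1000 − x ≈ 459.4595.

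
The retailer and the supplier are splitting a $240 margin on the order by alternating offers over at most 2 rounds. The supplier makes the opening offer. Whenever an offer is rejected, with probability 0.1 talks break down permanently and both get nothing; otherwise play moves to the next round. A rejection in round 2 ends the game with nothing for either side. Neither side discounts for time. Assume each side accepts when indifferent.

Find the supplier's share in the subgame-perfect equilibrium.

By backward induction:
Round 2 (the retailer proposes): rejection yields 0 for the supplier; the retailer offers 0 and keeps 240.
Round 1 (the supplier proposes): rejecting gives the retailer an expected 0.9 × 240 = 216, so the supplier offers 216, keeping 24.

24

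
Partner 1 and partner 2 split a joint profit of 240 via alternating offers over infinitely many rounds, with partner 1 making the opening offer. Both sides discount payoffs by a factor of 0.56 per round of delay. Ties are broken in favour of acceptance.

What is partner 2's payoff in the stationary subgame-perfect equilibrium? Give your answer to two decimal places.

86.15

When partner 1 proposes, partner 2 accepts any offer worth at least 0.56 times what partner 2 would get by proposing next round; and vice versa.
This gives x = 240 − 0.56y and y = 240 − 0.56x, where x and y are each side's share when it proposes.
Hence (1 − 0.56·0.56)x = 240(1 − 0.56), i.e. 0.6864·x = 105.6.
x ≈ 153.8462; partner 2's share is 240 − x ≈ 86.1538.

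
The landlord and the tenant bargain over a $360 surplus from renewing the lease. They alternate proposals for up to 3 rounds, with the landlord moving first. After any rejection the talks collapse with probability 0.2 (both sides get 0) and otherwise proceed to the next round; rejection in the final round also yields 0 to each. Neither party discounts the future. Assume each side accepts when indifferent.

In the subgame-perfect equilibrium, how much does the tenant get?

57.6

Round 3 (the landlord proposes): rejection yields 0 for the tenant; the landlord offers 0 and keeps 360.
Round 2 (the tenant proposes): rejecting gives the landlord an expected 0.8 × 360 = 288; the tenant offers that and keeps 72.
Round 1 (the landlord proposes): rejecting gives the tenant an expected 0.8 × 72 = 57.6. The landlord offers 57.6 and keeps 360 − 57.6 = 302.4.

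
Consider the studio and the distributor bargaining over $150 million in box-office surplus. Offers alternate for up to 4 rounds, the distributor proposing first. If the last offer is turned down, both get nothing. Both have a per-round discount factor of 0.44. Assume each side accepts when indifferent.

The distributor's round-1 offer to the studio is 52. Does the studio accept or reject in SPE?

Round 4 (the studio proposes): rejection yields 0 for the distributor; the studio offers 0 and keeps 150.
Round 3 (the distributor proposes): the studio can get 150 next round, worth 0.44 × 150 = 66 now; the distributor offers that and keeps 84.
Round 2 (the studio proposes): the distributor can get 84 next round, worth 0.44 × 84 = 36.96 now; the studio offers that and keeps 113.04.
So by rejecting in round 1, the studio gets 113.04 next round, worth 0.44 × 113.04 = 49.7376 now.
Offer 52 ≥ 49.7376, so the studio accepts.

Accept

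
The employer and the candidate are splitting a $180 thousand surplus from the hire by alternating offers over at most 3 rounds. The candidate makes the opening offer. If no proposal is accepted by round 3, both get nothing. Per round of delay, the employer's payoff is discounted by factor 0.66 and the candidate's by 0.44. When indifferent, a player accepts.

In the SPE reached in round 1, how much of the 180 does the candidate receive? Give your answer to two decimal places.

Round 3 (the candidate proposes): rejection yields 0 for the employer; the candidate offers 0 and keeps 180.
Round 2 (the employer proposes): the candidate can get 180 next round, worth 0.44 × 180 = 79.2 now, so the employer offers 79.2, keeping 100.8.
Round 1 (the candidate proposes): the employer can get 100.8 next round, worth 0.66 × 100.8 = 66.528 now. The candidate offers 66.528 and keeps 180 − 66.528 = 113.472.

113.47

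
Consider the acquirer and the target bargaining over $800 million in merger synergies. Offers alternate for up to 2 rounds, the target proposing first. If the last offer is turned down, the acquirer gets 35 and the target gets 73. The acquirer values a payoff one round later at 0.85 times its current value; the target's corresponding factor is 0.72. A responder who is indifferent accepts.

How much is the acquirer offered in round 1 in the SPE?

Work backward from the last round.
Round 2 (the acquirer proposes): the target gets 73 if talks fail, so the acquirer offers 73 and keeps 727.
Round 1 (the target proposes): the acquirer can get 727 next round, worth 0.85 × 727 = 617.95 now, so the target offers 617.95, keeping 182.05.

617.95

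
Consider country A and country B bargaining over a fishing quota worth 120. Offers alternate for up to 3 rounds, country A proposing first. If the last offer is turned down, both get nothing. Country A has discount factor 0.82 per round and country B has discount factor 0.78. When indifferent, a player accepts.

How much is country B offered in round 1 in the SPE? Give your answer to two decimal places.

16.85

Work backward from the last round.
Round 3 (country A proposes): rejection yields 0 for country B; country A offers 0 and keeps 120.
Round 2 (country B proposes): country A can get 120 next round, worth 0.82 × 120 = 98.4 now. Country B offers 98.4 and keeps 120 − 98.4 = 21.6.
Round 1 (country A proposes): country B can get 21.6 next round, worth 0.78 × 21.6 = 16.848 now, so country A offers 16.848, keeping 103.152.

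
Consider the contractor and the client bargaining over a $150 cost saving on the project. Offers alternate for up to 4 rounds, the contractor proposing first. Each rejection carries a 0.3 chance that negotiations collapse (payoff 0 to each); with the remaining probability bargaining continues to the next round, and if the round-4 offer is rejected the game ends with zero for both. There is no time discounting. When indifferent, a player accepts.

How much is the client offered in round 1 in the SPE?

By backward induction:
Round 4 (the client proposes): the contractor will accept anything ≥ 0, so the client offers 0 and keeps 150.
Round 3 (the contractor proposes): rejecting gives the client an expected 0.7 × 150 = 105; the contractor offers that and keeps 45.
Round 2 (the client proposes): rejecting gives the contractor an expected 0.7 × 45 = 31.5; the client offers that and keeps 118.5.
Round 1 (the contractor proposes): rejecting gives the client an expected 0.7 × 118.5 = 82.95. The contractor offers 82.95 and keeps 150 − 82.95 = 67.05.

82.95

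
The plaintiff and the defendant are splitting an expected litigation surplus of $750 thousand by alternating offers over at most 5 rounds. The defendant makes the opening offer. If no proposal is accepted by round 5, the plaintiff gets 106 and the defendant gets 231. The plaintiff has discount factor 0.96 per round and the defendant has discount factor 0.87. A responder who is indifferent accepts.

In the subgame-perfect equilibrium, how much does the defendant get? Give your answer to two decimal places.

Solve by backward induction from round 5.
Round 5 (the defendant proposes): the plaintiff gets 106 if talks fail, so the defendant offers 106 and keeps 644.
Round 4 (the plaintiff proposes): the defendant can get 644 next round, worth 0.87 × 644 = 560.28 now. The plaintiff offers 560.28 and keeps 750 − 560.28 = 189.72.
Round 3 (the defendant proposes): the plaintiff can get 189.72 next round, worth 0.96 × 189.72 = 182.1312 now. The defendant offers 182.1312 and keeps 750 − 182.1312 = 567.8688.
Round 2 (the plaintiff proposes): the defendant can get 567.8688 next round, worth 0.87 × 567.8688 = 494.045856 now. The plaintiff offers 494.045856 and keeps 750 − 494.045856 = 255.954144.
Round 1 (the defendant proposes): the plaintiff can get 255.954144 next round, worth 0.96 × 255.954144 = 245.71597824 now; the defendant offers that and keeps 504.28402176.

504.28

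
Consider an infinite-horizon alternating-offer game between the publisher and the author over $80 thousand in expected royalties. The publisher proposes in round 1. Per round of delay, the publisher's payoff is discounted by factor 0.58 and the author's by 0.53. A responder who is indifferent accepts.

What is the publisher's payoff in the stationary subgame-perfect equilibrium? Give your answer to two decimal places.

54.29

Let x be the publisher's share when the publisher proposes and y be the author's share when the author proposes.
The author accepts iff offered ≥ 0.53·y, so x = 80 − 0.53y. Symmetrically y = 80 − 0.58x.
Substituting: x = 80 − 0.53(80 − 0.58x), giving x(1 − 0.58·0.53) = 80(1 − 0.53).
So x = 80 × 0.47 / 0.6926 ≈ 54.2882, and the author receives 80 − x ≈ 25.7118.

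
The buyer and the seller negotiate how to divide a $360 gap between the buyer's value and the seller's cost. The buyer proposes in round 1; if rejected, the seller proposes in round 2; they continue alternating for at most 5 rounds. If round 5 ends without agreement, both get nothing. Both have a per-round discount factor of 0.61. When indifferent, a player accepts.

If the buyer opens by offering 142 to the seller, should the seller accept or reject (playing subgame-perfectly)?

Accept

Round 5 (the buyer proposes): the seller will accept anything ≥ 0, so the buyer offers 0 and keeps 360.
Round 4 (the seller proposes): the buyer can get 360 next round, worth 0.61 × 360 = 219.6 now, so the seller offers 219.6, keeping 140.4.
Round 3 (the buyer proposes): the seller can get 140.4 next round, worth 0.61 × 140.4 = 85.644 now; the buyer offers that and keeps 274.356.
Round 2 (the seller proposes): the buyer can get 274.356 next round, worth 0.61 × 274.356 = 167.35716 now. The seller offers 167.35716 and keeps 360 − 167.35716 = 192.64284.
So by rejecting in round 1, the seller gets 192.64284 next round, worth 0.61 × 192.64284 = 117.5121324 now.
Offer 142 ≥ 117.5121324, so the seller accepts.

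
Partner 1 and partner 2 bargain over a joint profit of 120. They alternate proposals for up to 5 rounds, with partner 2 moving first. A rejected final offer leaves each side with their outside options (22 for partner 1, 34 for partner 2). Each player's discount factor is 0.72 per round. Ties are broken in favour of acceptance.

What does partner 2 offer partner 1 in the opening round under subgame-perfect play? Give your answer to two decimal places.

42.65

By backward induction:
Round 5 (partner 2 proposes): partner 1 gets 22 if talks fail, so partner 2 offers 22 and keeps 98.
Round 4 (partner 1 proposes): partner 2 can get 98 next round, worth 0.72 × 98 = 70.56 now. Partner 1 offers 70.56 and keeps 120 − 70.56 = 49.44.
Round 3 (partner 2 proposes): partner 1 can get 49.44 next round, worth 0.72 × 49.44 = 35.5968 now, so partner 2 offers 35.5968, keeping 84.4032.
Round 2 (partner 1 proposes): partner 2 can get 84.4032 next round, worth 0.72 × 84.4032 = 60.770304 now; partner 1 offers that and keeps 59.229696.
Round 1 (partner 2 proposes): partner 1 can get 59.229696 next round, worth 0.72 × 59.229696 = 42.64538112 now. Partner 2 offers 42.64538112 and keeps 120 − 42.64538112 = 77.35461888.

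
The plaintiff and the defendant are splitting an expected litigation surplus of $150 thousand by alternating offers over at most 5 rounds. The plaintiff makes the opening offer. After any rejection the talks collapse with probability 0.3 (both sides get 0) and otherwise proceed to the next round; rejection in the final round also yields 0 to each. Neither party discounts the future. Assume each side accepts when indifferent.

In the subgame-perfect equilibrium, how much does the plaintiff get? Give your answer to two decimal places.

103.07

Round 5 (the plaintiff proposes): rejection yields 0 for the defendant; the plaintiff offers 0 and keeps 150.
Round 4 (the defendant proposes): rejecting gives the plaintiff an expected 0.7 × 150 = 105; the defendant offers that and keeps 45.
Round 3 (the plaintiff proposes): rejecting gives the defendant an expected 0.7 × 45 = 31.5; the plaintiff offers that and keeps 118.5.
Round 2 (the defendant proposes): rejecting gives the plaintiff an expected 0.7 × 118.5 = 82.95. The defendant offers 82.95 and keeps 150 − 82.95 = 67.05.
Round 1 (the plaintiff proposes): rejecting gives the defendant an expected 0.7 × 67.05 = 46.935, so the plaintiff offers 46.935, keeping 103.065.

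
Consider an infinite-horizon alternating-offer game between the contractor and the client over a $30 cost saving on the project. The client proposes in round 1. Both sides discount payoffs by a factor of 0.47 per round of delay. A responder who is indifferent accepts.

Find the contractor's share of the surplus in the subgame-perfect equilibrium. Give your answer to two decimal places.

In a stationary SPE each proposer offers the other exactly their discounted continuation value.
If the client keeps x when proposing and the contractor keeps y when proposing, then x = 30 − 0.47y and y = 30 − 0.47x.
Solving: x = 30(1 − 0.47) / (1 − 0.47·0.47) = 15.9 / 0.7791 ≈ 20.4082.
The contractor gets 30 − 20.4082 ≈ 9.5918.

9.59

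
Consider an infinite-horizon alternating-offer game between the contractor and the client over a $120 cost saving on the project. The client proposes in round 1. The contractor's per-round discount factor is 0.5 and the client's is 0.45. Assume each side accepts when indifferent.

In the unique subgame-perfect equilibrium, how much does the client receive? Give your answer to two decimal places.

77.42

In a stationary SPE each proposer offers the other exactly their discounted continuation value.
If the client keeps x when proposing and the contractor keeps y when proposing, then x = 120 − 0.5y and y = 120 − 0.45x.
Solving: x = 120(1 − 0.5) / (1 − 0.45·0.5) = 60 / 0.775 ≈ 77.4194.
The contractor gets 120 − 77.4194 ≈ 42.5806.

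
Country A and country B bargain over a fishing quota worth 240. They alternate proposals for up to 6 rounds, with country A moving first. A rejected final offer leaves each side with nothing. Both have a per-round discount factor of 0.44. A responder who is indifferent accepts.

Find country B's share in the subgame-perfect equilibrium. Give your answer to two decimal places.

74.54

Solve by backward induction from round 6.
Round 6 (country B proposes): rejection yields 0 for country A; country B offers 0 and keeps 240.
Round 5 (country A proposes): country B can get 240 next round, worth 0.44 × 240 = 105.6 now, so country A offers 105.6, keeping 134.4.
Round 4 (country B proposes): country A can get 134.4 next round, worth 0.44 × 134.4 = 59.136 now; country B offers that and keeps 180.864.
Round 3 (country A proposes): country B can get 180.864 next round, worth 0.44 × 180.864 = 79.58016 now; country A offers that and keeps 160.41984.
Round 2 (country B proposes): country A can get 160.41984 next round, worth 0.44 × 160.41984 = 70.5847296 now, so country B offers 70.5847296, keeping 169.4152704.
Round 1 (country A proposes): country B can get 169.4152704 next round, worth 0.44 × 169.4152704 = 74.542718976 now; country A offers that and keeps 165.457281024.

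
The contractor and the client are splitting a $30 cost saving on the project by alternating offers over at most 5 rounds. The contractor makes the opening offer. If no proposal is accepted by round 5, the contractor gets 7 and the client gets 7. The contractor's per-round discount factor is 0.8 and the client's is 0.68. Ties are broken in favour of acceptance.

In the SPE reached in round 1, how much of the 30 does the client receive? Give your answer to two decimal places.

Round 5 (the contractor proposes): the client gets 7 if talks fail, so the contractor offers 7 and keeps 23.
Round 4 (the client proposes): the contractor can get 23 next round, worth 0.8 × 23 = 18.4 now; the client offers that and keeps 11.6.
Round 3 (the contractor proposes): the client can get 11.6 next round, worth 0.68 × 11.6 = 7.888 now. The contractor offers 7.888 and keeps 30 − 7.888 = 22.112.
Round 2 (the client proposes): the contractor can get 22.112 next round, worth 0.8 × 22.112 = 17.6896 now; the client offers that and keeps 12.3104.
Round 1 (the contractor proposes): the client can get 12.3104 next round, worth 0.68 × 12.3104 = 8.371072 now; the contractor offers that and keeps 21.628928.

8.37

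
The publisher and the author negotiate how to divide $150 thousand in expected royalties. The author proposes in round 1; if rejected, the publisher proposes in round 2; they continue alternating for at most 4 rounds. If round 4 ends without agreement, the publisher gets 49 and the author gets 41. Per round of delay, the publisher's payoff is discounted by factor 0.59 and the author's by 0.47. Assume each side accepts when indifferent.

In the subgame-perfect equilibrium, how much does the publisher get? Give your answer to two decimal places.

64.74

Round 4 (the publisher proposes): the author gets 41 if talks fail, so the publisher offers 41 and keeps 109.
Round 3 (the author proposes): the publisher can get 109 next round, worth 0.59 × 109 = 64.31 now; the author offers that and keeps 85.69.
Round 2 (the publisher proposes): the author can get 85.69 next round, worth 0.47 × 85.69 = 40.2743 now. The publisher offers 40.2743 and keeps 150 − 40.2743 = 109.7257.
Round 1 (the author proposes): the publisher can get 109.7257 next round, worth 0.59 × 109.7257 = 64.738163 now, so the author offers 64.738163, keeping 85.261837.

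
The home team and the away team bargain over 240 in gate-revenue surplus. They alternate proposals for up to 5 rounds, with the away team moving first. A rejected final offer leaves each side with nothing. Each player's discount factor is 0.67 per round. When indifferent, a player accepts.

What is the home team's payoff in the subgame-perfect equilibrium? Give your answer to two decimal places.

76.88

Round 5 (the away team proposes): rejection yields 0 for the home team; the away team offers 0 and keeps 240.
Round 4 (the home team proposes): the away team can get 240 next round, worth 0.67 × 240 = 160.8 now, so the home team offers 160.8, keeping 79.2.
Round 3 (the away team proposes): the home team can get 79.2 next round, worth 0.67 × 79.2 = 53.064 now, so the away team offers 53.064, keeping 186.936.
Round 2 (the home team proposes): the away team can get 186.936 next round, worth 0.67 × 186.936 = 125.24712 now; the home team offers that and keeps 114.75288.
Round 1 (the away team proposes): the home team can get 114.75288 next round, worth 0.67 × 114.75288 = 76.8844296 now. The away team offers 76.8844296 and keeps 240 − 76.8844296 = 163.1155704.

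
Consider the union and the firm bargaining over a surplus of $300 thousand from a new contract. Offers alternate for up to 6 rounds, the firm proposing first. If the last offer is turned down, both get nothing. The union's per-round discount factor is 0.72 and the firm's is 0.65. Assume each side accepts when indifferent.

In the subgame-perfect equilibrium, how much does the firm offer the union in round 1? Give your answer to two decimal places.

Work backward from the last round.
Round 6 (the union proposes): the firm will accept anything ≥ 0, so the union offers 0 and keeps 300.
Round 5 (the firm proposes): the union can get 300 next round, worth 0.72 × 300 = 216 now, so the firm offers 216, keeping 84.
Round 4 (the union proposes): the firm can get 84 next round, worth 0.65 × 84 = 54.6 now. The union offers 54.6 and keeps 300 − 54.6 = 245.4.
Round 3 (the firm proposes): the union can get 245.4 next round, worth 0.72 × 245.4 = 176.688 now. The firm offers 176.688 and keeps 300 − 176.688 = 123.312.
Round 2 (the union proposes): the firm can get 123.312 next round, worth 0.65 × 123.312 = 80.1528 now; the union offers that and keeps 219.8472.
Round 1 (the firm proposes): the union can get 219.8472 next round, worth 0.72 × 219.8472 = 158.289984 now; the firm offers that and keeps 141.710016.

158.29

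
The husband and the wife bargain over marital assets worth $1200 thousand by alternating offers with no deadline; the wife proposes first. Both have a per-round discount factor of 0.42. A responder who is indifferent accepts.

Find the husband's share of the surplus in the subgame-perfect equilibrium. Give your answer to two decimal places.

In a stationary SPE each proposer offers the other exactly their discounted continuation value.
If the wife keeps x when proposing and the husband keeps y when proposing, then x = 1200 − 0.42y and y = 1200 − 0.42x.
Solving: x = 1200(1 − 0.42) / (1 − 0.42·0.42) = 696 / 0.8236 ≈ 845.0704.
The husband gets 1200 − 845.0704 ≈ 354.9296.

354.93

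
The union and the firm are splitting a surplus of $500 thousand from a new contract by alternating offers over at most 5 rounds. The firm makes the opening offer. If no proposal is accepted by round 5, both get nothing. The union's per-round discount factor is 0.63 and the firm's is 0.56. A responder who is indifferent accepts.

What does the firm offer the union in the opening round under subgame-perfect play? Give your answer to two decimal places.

By backward induction:
Round 5 (the firm proposes): the union will accept anything ≥ 0, so the firm offers 0 and keeps 500.
Round 4 (the union proposes): the firm can get 500 next round, worth 0.56 × 500 = 280 now, so the union offers 280, keeping 220.
Round 3 (the firm proposes): the union can get 220 next round, worth 0.63 × 220 = 138.6 now, so the firm offers 138.6, keeping 361.4.
Round 2 (the union proposes): the firm can get 361.4 next round, worth 0.56 × 361.4 = 202.384 now, so the union offers 202.384, keeping 297.616.
Round 1 (the firm proposes): the union can get 297.616 next round, worth 0.63 × 297.616 = 187.49808 now, so the firm offers 187.49808, keeping 312.50192.

187.50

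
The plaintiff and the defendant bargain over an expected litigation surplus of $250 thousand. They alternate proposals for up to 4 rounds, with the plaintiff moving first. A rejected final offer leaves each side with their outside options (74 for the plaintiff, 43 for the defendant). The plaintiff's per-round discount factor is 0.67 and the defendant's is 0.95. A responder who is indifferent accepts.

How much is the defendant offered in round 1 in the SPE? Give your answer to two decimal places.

184.80

Round 4 (the defendant proposes): the plaintiff gets 74 if talks fail, so the defendant offers 74 and keeps 176.
Round 3 (the plaintiff proposes): the defendant can get 176 next round, worth 0.95 × 176 = 167.2 now; the plaintiff offers that and keeps 82.8.
Round 2 (the defendant proposes): the plaintiff can get 82.8 next round, worth 0.67 × 82.8 = 55.476 now; the defendant offers that and keeps 194.524.
Round 1 (the plaintiff proposes): the defendant can get 194.524 next round, worth 0.95 × 194.524 = 184.7978 now, so the plaintiff offers 184.7978, keeping 65.2022.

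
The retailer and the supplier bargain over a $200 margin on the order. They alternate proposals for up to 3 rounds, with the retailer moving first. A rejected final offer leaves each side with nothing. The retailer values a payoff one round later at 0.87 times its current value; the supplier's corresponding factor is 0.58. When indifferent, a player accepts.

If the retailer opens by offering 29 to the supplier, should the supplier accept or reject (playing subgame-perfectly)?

Round 3 (the retailer proposes): rejection yields 0 for the supplier; the retailer offers 0 and keeps 200.
Round 2 (the supplier proposes): the retailer can get 200 next round, worth 0.87 × 200 = 174 now; the supplier offers that and keeps 26.
So by rejecting in round 1, the supplier gets 26 next round, worth 0.58 × 26 = 15.08 now.
Offer 29 ≥ 15.08, so the supplier accepts.

Accept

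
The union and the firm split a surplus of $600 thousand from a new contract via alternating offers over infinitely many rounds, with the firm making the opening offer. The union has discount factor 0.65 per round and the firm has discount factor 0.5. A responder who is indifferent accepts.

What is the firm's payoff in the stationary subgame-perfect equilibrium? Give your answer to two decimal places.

311.11

When the firm proposes, the union accepts any offer worth at least 0.65 times what the union would get by proposing next round; and vice versa.
This gives x = 600 − 0.65y and y = 600 − 0.5x, where x and y are each side's share when it proposes.
Hence (1 − 0.65·0.5)x = 600(1 − 0.65), i.e. 0.675·x = 210.
x ≈ 311.1111; the union's share is 600 − x ≈ 288.8889.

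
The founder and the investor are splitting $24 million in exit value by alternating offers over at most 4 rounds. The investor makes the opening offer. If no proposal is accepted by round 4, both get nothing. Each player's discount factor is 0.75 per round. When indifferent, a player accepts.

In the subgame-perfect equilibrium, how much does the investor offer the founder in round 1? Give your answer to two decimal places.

14.63

Round 4 (the founder proposes): the investor will accept anything ≥ 0, so the founder offers 0 and keeps 24.
Round 3 (the investor proposes): the founder can get 24 next round, worth 0.75 × 24 = 18 now. The investor offers 18 and keeps 24 − 18 = 6.
Round 2 (the founder proposes): the investor can get 6 next round, worth 0.75 × 6 = 4.5 now; the founder offers that and keeps 19.5.
Round 1 (the investor proposes): the founder can get 19.5 next round, worth 0.75 × 19.5 = 14.625 now; the investor offers that and keeps 9.375.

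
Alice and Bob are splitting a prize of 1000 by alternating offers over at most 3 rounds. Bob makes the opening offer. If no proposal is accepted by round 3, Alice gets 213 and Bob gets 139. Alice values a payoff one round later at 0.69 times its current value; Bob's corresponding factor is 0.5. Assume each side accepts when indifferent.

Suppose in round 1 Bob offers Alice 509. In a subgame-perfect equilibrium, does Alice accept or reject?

Accept

Work out Alice's continuation value if the offer is rejected.
Round 3 (Bob proposes): Alice gets 213 if talks fail, so Bob offers 213 and keeps 787.
Round 2 (Alice proposes): Bob can get 787 next round, worth 0.5 × 787 = 393.5 now, so Alice offers 393.5, keeping 606.5.
So by rejecting in round 1, Alice gets 606.5 next round, worth 0.69 × 606.5 = 418.485 now.
Offer 509 ≥ 418.485, so Alice accepts.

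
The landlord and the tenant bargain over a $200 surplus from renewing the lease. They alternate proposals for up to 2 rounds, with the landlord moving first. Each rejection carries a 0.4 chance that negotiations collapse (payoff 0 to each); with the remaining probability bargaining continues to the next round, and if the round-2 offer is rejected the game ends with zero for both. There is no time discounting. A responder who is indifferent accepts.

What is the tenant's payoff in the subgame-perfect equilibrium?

By backward induction:
Round 2 (the tenant proposes): rejection yields 0 for the landlord; the tenant offers 0 and keeps 200.
Round 1 (the landlord proposes): rejecting gives the tenant an expected 0.6 × 200 = 120. The landlord offers 120 and keeps 200 − 120 = 80.

120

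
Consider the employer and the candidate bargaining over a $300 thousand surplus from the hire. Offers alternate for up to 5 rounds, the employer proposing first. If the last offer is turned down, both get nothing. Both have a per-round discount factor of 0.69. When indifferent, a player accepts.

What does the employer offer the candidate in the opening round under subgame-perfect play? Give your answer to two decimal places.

94.72

Round 5 (the employer proposes): rejection yields 0 for the candidate; the employer offers 0 and keeps 300.
Round 4 (the candidate proposes): the employer can get 300 next round, worth 0.69 × 300 = 207 now, so the candidate offers 207, keeping 93.
Round 3 (the employer proposes): the candidate can get 93 next round, worth 0.69 × 93 = 64.17 now; the employer offers that and keeps 235.83.
Round 2 (the candidate proposes): the employer can get 235.83 next round, worth 0.69 × 235.83 = 162.7227 now. The candidate offers 162.7227 and keeps 300 − 162.7227 = 137.2773.
Round 1 (the employer proposes): the candidate can get 137.2773 next round, worth 0.69 × 137.2773 = 94.721337 now; the employer offers that and keeps 205.278663.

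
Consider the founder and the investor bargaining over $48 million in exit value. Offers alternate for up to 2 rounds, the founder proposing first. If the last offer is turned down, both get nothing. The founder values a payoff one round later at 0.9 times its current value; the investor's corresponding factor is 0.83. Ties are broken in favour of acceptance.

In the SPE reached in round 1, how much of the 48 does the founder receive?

Round 2 (the investor proposes): rejection yields 0 for the founder; the investor offers 0 and keeps 48.
Round 1 (the founder proposes): the investor can get 48 next round, worth 0.83 × 48 = 39.84 now; the founder offers that and keeps 8.16.

8.16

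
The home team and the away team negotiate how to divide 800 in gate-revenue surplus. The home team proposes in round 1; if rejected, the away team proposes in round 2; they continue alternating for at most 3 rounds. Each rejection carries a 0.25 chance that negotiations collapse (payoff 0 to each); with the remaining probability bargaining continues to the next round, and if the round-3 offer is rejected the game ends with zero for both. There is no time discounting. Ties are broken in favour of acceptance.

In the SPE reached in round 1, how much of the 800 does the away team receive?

Round 3 (the home team proposes): the away team will accept anything ≥ 0, so the home team offers 0 and keeps 800.
Round 2 (the away team proposes): rejecting gives the home team an expected 0.75 × 800 = 600, so the away team offers 600, keeping 200.
Round 1 (the home team proposes): rejecting gives the away team an expected 0.75 × 200 = 150, so the home team offers 150, keeping 650.

150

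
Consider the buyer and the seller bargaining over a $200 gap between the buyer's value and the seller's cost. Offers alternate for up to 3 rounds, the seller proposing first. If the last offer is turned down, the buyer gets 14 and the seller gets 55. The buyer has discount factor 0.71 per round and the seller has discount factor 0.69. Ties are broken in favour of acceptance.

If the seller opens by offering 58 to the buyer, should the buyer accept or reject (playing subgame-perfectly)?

Round 3 (the seller proposes): the buyer gets 14 if talks fail, so the seller offers 14 and keeps 186.
Round 2 (the buyer proposes): the seller can get 186 next round, worth 0.69 × 186 = 128.34 now, so the buyer offers 128.34, keeping 71.66.
So by rejecting in round 1, the buyer gets 71.66 next round, worth 0.71 × 71.66 = 50.8786 now.
Offer 58 ≥ 50.8786, so the buyer accepts.

Accept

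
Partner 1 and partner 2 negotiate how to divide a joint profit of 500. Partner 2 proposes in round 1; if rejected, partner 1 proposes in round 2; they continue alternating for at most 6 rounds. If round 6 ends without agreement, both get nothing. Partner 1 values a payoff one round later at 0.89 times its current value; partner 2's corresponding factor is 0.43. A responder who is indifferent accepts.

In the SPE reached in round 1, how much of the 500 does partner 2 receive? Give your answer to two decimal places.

84.10

Work backward from the last round.
Round 6 (partner 1 proposes): rejection yields 0 for partner 2; partner 1 offers 0 and keeps 500.
Round 5 (partner 2 proposes): partner 1 can get 500 next round, worth 0.89 × 500 = 445 now. Partner 2 offers 445 and keeps 500 − 445 = 55.
Round 4 (partner 1 proposes): partner 2 can get 55 next round, worth 0.43 × 55 = 23.65 now. Partner 1 offers 23.65 and keeps 500 − 23.65 = 476.35.
Round 3 (partner 2 proposes): partner 1 can get 476.35 next round, worth 0.89 × 476.35 = 423.9515 now. Partner 2 offers 423.9515 and keeps 500 − 423.9515 = 76.0485.
Round 2 (partner 1 proposes): partner 2 can get 76.0485 next round, worth 0.43 × 76.0485 = 32.700855 now, so partner 1 offers 32.700855, keeping 467.299145.
Round 1 (partner 2 proposes): partner 1 can get 467.299145 next round, worth 0.89 × 467.299145 = 415.89623905 now; partner 2 offers that and keeps 84.10376095.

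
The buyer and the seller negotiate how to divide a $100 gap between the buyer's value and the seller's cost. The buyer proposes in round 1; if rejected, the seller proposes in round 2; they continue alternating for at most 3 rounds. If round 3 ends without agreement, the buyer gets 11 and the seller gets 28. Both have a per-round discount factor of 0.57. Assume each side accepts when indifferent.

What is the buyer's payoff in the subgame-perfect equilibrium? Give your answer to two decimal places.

66.39

Solve by backward induction from round 3.
Round 3 (the buyer proposes): the seller gets 28 if talks fail, so the buyer offers 28 and keeps 72.
Round 2 (the seller proposes): the buyer can get 72 next round, worth 0.57 × 72 = 41.04 now; the seller offers that and keeps 58.96.
Round 1 (the buyer proposes): the seller can get 58.96 next round, worth 0.57 × 58.96 = 33.6072 now, so the buyer offers 33.6072, keeping 66.3928.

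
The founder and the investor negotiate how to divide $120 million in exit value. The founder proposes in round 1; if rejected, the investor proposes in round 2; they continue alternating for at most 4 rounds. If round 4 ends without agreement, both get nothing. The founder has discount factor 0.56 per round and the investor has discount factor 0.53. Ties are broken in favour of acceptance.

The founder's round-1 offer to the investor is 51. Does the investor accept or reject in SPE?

Accept

Round 4 (the investor proposes): the founder will accept anything ≥ 0, so the investor offers 0 and keeps 120.
Round 3 (the founder proposes): the investor can get 120 next round, worth 0.53 × 120 = 63.6 now. The founder offers 63.6 and keeps 120 − 63.6 = 56.4.
Round 2 (the investor proposes): the founder can get 56.4 next round, worth 0.56 × 56.4 = 31.584 now; the investor offers that and keeps 88.416.
So by rejecting in round 1, the investor gets 88.416 next round, worth 0.53 × 88.416 = 46.86048 now.
Offer 51 ≥ 46.86048, so the investor accepts.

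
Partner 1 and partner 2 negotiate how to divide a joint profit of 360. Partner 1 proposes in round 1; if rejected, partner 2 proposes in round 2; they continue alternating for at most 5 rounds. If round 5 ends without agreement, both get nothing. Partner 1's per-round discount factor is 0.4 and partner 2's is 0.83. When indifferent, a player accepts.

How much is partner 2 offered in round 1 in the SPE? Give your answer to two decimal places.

Work backward from the last round.
Round 5 (partner 1 proposes): partner 2 will accept anything ≥ 0, so partner 1 offers 0 and keeps 360.
Round 4 (partner 2 proposes): partner 1 can get 360 next round, worth 0.4 × 360 = 144 now. Partner 2 offers 144 and keeps 360 − 144 = 216.
Round 3 (partner 1 proposes): partner 2 can get 216 next round, worth 0.83 × 216 = 179.28 now; partner 1 offers that and keeps 180.72.
Round 2 (partner 2 proposes): partner 1 can get 180.72 next round, worth 0.4 × 180.72 = 72.288 now; partner 2 offers that and keeps 287.712.
Round 1 (partner 1 proposes): partner 2 can get 287.712 next round, worth 0.83 × 287.712 = 238.80096 now. Partner 1 offers 238.80096 and keeps 360 − 238.80096 = 121.19904.

238.80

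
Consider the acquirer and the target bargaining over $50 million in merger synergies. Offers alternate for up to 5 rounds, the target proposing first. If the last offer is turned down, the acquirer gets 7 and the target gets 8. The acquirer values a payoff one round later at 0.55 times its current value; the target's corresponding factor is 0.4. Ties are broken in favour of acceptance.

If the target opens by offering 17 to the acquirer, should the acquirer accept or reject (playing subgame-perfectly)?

Reject

Work out the acquirer's continuation value if the offer is rejected.
Round 5 (the target proposes): the acquirer gets 7 if talks fail, so the target offers 7 and keeps 43.
Round 4 (the acquirer proposes): the target can get 43 next round, worth 0.4 × 43 = 17.2 now; the acquirer offers that and keeps 32.8.
Round 3 (the target proposes): the acquirer can get 32.8 next round, worth 0.55 × 32.8 = 18.04 now; the target offers that and keeps 31.96.
Round 2 (the acquirer proposes): the target can get 31.96 next round, worth 0.4 × 31.96 = 12.784 now. The acquirer offers 12.784 and keeps 50 − 12.784 = 37.216.
So by rejecting in round 1, the acquirer gets 37.216 next round, worth 0.55 × 37.216 = 20.4688 now.
Offer 17 < 20.4688, so the acquirer rejects.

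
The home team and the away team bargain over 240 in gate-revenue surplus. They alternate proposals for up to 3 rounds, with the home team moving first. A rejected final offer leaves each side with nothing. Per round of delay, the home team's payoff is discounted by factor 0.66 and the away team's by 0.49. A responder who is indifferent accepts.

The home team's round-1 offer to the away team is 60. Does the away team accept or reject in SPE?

Round 3 (the home team proposes): the away team will accept anything ≥ 0, so the home team offers 0 and keeps 240.
Round 2 (the away team proposes): the home team can get 240 next round, worth 0.66 × 240 = 158.4 now, so the away team offers 158.4, keeping 81.6.
So by rejecting in round 1, the away team gets 81.6 next round, worth 0.49 × 81.6 = 39.984 now.
Offer 60 ≥ 39.984, so the away team accepts.

Accept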